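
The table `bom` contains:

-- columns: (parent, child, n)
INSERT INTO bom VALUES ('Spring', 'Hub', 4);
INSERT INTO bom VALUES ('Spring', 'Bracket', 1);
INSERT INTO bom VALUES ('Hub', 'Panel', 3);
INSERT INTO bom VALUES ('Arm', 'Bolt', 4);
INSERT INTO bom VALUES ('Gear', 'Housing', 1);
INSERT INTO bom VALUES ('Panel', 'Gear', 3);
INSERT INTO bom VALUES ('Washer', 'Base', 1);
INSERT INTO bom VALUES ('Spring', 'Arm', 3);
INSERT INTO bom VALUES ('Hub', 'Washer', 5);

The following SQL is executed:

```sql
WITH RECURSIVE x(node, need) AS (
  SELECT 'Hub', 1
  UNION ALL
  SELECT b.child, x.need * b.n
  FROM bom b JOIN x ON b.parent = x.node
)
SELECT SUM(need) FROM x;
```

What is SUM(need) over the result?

32

Base: (Hub, need=1).
Iteration 1: components of {Hub} -> Panel = 1*3 = 3, Washer = 1*5 = 5.
Iteration 2: components of {Panel,Washer} -> Base = 5*1 = 5, Gear = 3*3 = 9.
Iteration 3: components of {Base,Gear} -> Housing = 9*1 = 9.
Iteration 4: no further components; recursion stops.
SUM(need) = 1 + 3 + 5 + 9 + 5 + 9 = 32.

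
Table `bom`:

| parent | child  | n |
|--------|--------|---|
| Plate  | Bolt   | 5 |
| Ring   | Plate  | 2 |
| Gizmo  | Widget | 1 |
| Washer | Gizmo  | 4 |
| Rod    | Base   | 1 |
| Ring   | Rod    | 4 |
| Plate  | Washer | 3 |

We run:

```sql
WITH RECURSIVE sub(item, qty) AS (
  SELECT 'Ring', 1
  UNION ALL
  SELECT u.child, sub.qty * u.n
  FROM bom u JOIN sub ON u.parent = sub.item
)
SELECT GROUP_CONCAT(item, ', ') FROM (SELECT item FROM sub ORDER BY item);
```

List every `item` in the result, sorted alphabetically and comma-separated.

Base: (Ring, qty=1).
Iteration 1: components of {Ring} -> Plate = 1*2 = 2, Rod = 1*4 = 4.
Iteration 2: components of {Plate,Rod} -> Base = 4*1 = 4, Bolt = 2*5 = 10, Washer = 2*3 = 6.
Iteration 3: components of {Base,Bolt,Washer} -> Gizmo = 6*4 = 24.
Iteration 4: components of {Gizmo} -> Widget = 24*1 = 24.
Iteration 5: no further components; recursion stops.

Base, Bolt, Gizmo, Plate, Ring, Rod, Washer, Widget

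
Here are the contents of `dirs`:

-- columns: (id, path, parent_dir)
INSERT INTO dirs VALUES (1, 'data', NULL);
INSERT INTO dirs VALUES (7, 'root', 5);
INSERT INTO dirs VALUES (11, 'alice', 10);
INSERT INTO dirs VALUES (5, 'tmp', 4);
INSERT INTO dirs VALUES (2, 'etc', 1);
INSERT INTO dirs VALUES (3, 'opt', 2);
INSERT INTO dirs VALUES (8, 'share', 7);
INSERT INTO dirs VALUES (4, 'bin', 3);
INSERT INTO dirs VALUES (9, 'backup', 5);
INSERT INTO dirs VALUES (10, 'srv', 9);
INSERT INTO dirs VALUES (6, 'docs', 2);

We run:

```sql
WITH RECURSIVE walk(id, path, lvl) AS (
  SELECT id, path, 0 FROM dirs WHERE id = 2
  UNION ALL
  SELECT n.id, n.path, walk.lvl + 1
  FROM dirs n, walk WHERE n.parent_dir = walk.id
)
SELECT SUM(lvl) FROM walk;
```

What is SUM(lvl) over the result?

Base: id=2 (etc) at lvl 0.
Iteration 1: rows with parent_dir in {2} -> opt (id 3, lvl 1), docs (id 6, lvl 1).
Iteration 2: rows with parent_dir in {3,6} -> bin (id 4, lvl 2).
Iteration 3: rows with parent_dir in {4} -> tmp (id 5, lvl 3).
Iteration 4: rows with parent_dir in {5} -> root (id 7, lvl 4), backup (id 9, lvl 4).
Iteration 5: rows with parent_dir in {7,9} -> share (id 8, lvl 5), srv (id 10, lvl 5).
Iteration 6: rows with parent_dir in {8,10} -> alice (id 11, lvl 6).
Iteration 7: no rows with parent_dir in {11}; recursion stops.
SUM(lvl) = 0 + 1 + 1 + 2 + 3 + 4 + 4 + 5 + 5 + 6 = 31.

31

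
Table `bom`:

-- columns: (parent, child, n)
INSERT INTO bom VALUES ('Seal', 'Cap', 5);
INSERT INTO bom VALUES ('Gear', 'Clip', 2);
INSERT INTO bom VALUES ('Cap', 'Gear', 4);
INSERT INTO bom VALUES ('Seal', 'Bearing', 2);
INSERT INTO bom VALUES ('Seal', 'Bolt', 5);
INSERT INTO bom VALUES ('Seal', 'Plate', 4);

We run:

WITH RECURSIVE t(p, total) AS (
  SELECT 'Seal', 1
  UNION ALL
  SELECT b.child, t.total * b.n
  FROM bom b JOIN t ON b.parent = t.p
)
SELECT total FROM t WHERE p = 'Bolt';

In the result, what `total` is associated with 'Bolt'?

5

Base: (Seal, total=1).
Iteration 1: components of {Seal} -> Bearing = 1*2 = 2, Bolt = 1*5 = 5, Cap = 1*5 = 5, Plate = 1*4 = 4.
Iteration 2: components of {Bearing,Bolt,Cap,Plate} -> Gear = 5*4 = 20.
Iteration 3: components of {Gear} -> Clip = 20*2 = 40.
Iteration 4: no further components; recursion stops.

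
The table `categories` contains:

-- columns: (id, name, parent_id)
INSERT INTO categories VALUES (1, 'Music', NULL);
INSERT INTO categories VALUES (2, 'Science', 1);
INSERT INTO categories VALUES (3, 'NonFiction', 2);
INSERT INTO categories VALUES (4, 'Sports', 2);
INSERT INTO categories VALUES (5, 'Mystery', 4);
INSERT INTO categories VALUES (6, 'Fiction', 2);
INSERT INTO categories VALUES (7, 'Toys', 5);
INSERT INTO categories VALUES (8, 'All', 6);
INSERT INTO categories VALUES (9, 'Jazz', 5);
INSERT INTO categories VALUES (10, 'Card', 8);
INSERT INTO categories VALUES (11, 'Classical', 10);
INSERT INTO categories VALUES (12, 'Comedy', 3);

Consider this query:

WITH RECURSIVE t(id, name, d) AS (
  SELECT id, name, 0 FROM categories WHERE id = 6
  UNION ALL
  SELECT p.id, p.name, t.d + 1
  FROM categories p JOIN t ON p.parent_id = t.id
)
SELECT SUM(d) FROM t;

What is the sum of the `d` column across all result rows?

Base: id=6 (Fiction) at d 0.
Iteration 1: rows with parent_id in {6} -> All (id 8, d 1).
Iteration 2: rows with parent_id in {8} -> Card (id 10, d 2).
Iteration 3: rows with parent_id in {10} -> Classical (id 11, d 3).
Iteration 4: no rows with parent_id in {11}; recursion stops.
SUM(d) = 0 + 1 + 2 + 3 = 6.

6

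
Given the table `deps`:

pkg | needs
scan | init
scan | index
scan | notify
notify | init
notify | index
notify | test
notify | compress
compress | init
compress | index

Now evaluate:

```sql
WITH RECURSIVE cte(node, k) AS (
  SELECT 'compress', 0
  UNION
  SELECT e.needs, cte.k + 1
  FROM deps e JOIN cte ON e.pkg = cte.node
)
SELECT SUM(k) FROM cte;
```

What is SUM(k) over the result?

2

Base: (compress, k=0).
Iteration 1: edges from {compress} -> (index, k=1), (init, k=1).
Iteration 2: no outgoing edges from {index,init}; recursion stops.
SUM(k) = 0 + 1 + 1 = 2.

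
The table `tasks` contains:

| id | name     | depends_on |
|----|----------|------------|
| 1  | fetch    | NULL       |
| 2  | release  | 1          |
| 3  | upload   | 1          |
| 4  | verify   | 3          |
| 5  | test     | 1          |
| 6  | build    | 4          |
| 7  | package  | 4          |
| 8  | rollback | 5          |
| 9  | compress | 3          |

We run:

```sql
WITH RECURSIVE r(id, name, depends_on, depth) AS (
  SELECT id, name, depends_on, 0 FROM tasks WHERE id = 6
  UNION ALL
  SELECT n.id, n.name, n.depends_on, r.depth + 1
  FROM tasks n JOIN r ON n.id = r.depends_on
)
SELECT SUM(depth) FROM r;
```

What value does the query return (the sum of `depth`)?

Base: id=6 (build), depends_on=4, depth 0.
Iteration 1: join on id=4 -> verify (id 4, depends_on=3, depth 1).
Iteration 2: join on id=3 -> upload (id 3, depends_on=1, depth 2).
Iteration 3: join on id=1 -> fetch (id 1, depends_on=NULL, depth 3).
Iteration 4: depends_on is NULL; no match; recursion stops.
SUM(depth) = 0 + 1 + 2 + 3 = 6.

6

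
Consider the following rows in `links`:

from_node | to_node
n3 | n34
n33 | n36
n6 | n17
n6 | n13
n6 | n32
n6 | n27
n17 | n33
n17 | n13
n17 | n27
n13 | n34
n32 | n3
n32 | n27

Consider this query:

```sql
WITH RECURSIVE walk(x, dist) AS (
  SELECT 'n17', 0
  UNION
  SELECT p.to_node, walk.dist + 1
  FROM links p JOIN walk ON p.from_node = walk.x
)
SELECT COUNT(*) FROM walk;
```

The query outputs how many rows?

Base: (n17, dist=0).
Iteration 1: edges from {n17} -> (n13, dist=1), (n27, dist=1), (n33, dist=1).
Iteration 2: edges from {n13,n27,n33} -> (n34, dist=2), (n36, dist=2).
Iteration 3: no outgoing edges from {n34,n36}; recursion stops.
Total rows emitted: 6.

6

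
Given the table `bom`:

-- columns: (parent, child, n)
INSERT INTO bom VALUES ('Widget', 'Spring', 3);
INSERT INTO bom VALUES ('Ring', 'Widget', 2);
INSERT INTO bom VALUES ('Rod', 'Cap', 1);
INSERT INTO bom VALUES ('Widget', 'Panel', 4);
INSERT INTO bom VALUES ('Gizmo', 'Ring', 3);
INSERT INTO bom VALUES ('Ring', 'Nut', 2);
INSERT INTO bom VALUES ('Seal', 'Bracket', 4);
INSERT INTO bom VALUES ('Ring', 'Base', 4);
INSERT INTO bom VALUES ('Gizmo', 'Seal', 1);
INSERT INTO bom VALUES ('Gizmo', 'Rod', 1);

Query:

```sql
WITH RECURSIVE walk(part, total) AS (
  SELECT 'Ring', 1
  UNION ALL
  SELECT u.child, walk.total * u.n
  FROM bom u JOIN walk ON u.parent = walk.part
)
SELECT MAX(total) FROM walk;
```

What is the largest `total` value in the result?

8

Base: (Ring, total=1).
Iteration 1: components of {Ring} -> Base = 1*4 = 4, Nut = 1*2 = 2, Widget = 1*2 = 2.
Iteration 2: components of {Base,Nut,Widget} -> Panel = 2*4 = 8, Spring = 2*3 = 6.
Iteration 3: no further components; recursion stops.
total values: 1, 2, 4, 2, 6, 8; the maximum is 8.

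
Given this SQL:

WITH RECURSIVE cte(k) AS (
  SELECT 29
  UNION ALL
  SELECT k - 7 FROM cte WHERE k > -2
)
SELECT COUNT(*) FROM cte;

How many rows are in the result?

Base: k=29.
Iteration 1: 29 > -2 holds -> k = 29 - 7 = 22.
Iteration 2: 22 > -2 holds -> k = 22 - 7 = 15.
Iteration 3: 15 > -2 holds -> k = 15 - 7 = 8.
Iteration 4: 8 > -2 holds -> k = 8 - 7 = 1.
Iteration 5: 1 > -2 holds -> k = 1 - 7 = -6.
Iteration 6: -6 > -2 fails; recursion stops.
Total rows emitted: 6.

6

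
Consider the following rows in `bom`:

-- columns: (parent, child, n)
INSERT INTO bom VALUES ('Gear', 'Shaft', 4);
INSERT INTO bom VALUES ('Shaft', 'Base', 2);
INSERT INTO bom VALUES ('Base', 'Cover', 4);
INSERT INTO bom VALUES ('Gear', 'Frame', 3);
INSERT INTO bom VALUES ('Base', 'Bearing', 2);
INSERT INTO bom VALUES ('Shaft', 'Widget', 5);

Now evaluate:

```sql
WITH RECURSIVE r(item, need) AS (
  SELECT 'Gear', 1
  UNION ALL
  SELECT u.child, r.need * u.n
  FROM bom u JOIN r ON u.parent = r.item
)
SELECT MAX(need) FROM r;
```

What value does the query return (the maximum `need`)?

Base: (Gear, need=1).
Iteration 1: components of {Gear} -> Frame = 1*3 = 3, Shaft = 1*4 = 4.
Iteration 2: components of {Frame,Shaft} -> Base = 4*2 = 8, Widget = 4*5 = 20.
Iteration 3: components of {Base,Widget} -> Bearing = 8*2 = 16, Cover = 8*4 = 32.
Iteration 4: no further components; recursion stops.
need values: 1, 4, 3, 8, 20, 32, 16; the maximum is 32.

32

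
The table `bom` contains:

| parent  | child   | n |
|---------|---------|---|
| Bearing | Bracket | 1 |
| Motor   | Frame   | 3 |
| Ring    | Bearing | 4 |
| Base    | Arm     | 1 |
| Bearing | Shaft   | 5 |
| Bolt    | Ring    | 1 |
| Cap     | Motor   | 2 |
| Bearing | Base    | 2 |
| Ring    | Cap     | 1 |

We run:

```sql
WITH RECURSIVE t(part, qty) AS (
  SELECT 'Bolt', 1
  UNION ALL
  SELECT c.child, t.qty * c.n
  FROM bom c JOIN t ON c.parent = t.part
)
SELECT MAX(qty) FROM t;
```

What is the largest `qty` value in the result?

20

Base: (Bolt, qty=1).
Iteration 1: components of {Bolt} -> Ring = 1*1 = 1.
Iteration 2: components of {Ring} -> Bearing = 1*4 = 4, Cap = 1*1 = 1.
Iteration 3: components of {Bearing,Cap} -> Base = 4*2 = 8, Bracket = 4*1 = 4, Motor = 1*2 = 2, Shaft = 4*5 = 20.
Iteration 4: components of {Base,Bracket,Motor,Shaft} -> Arm = 8*1 = 8, Frame = 2*3 = 6.
Iteration 5: no further components; recursion stops.
qty values: 1, 1, 1, 4, 2, 20, 8, 4, 6, 8; the maximum is 20.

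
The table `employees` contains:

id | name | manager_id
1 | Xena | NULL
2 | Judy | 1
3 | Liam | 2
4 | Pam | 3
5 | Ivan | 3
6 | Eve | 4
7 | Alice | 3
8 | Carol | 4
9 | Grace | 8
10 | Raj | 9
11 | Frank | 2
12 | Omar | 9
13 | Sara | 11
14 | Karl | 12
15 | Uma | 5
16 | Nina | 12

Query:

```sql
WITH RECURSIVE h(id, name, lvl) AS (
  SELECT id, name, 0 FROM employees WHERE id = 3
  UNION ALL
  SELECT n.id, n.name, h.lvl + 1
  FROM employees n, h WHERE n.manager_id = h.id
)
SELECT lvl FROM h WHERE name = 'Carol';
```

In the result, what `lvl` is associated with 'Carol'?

Base: id=3 (Liam) at lvl 0.
Iteration 1: rows with manager_id in {3} -> Pam (id 4, lvl 1), Ivan (id 5, lvl 1), Alice (id 7, lvl 1).
Iteration 2: rows with manager_id in {4,5,7} -> Eve (id 6, lvl 2), Carol (id 8, lvl 2), Uma (id 15, lvl 2).
Iteration 3: rows with manager_id in {6,8,15} -> Grace (id 9, lvl 3).
Iteration 4: rows with manager_id in {9} -> Raj (id 10, lvl 4), Omar (id 12, lvl 4).
Iteration 5: rows with manager_id in {10,12} -> Karl (id 14, lvl 5), Nina (id 16, lvl 5).
Iteration 6: no rows with manager_id in {14,16}; recursion stops.

2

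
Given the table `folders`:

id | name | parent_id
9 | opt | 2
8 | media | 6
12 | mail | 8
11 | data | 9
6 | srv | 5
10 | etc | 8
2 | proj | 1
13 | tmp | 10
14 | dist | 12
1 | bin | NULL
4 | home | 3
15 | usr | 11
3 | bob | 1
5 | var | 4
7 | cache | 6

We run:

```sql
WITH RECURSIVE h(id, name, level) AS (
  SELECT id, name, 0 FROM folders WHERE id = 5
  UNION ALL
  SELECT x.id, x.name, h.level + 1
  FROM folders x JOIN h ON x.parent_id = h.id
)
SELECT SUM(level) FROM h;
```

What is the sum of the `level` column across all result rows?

19

Base: id=5 (var) at level 0.
Iteration 1: rows with parent_id in {5} -> srv (id 6, level 1).
Iteration 2: rows with parent_id in {6} -> cache (id 7, level 2), media (id 8, level 2).
Iteration 3: rows with parent_id in {7,8} -> etc (id 10, level 3), mail (id 12, level 3).
Iteration 4: rows with parent_id in {10,12} -> tmp (id 13, level 4), dist (id 14, level 4).
Iteration 5: no rows with parent_id in {13,14}; recursion stops.
SUM(level) = 0 + 1 + 2 + 2 + 3 + 3 + 4 + 4 = 19.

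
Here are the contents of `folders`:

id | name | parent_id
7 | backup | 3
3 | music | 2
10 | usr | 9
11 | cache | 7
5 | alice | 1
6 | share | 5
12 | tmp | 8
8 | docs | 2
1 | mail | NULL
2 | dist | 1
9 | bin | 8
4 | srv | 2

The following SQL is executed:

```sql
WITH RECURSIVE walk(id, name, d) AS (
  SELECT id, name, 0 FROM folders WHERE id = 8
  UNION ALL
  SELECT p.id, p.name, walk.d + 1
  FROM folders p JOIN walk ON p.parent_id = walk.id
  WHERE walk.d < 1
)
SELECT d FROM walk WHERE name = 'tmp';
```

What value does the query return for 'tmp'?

1

Base: id=8 (docs) at d 0.
Iteration 1: rows with parent_id in {8} -> bin (id 9, d 1), tmp (id 12, d 1).
Iteration 2: d < 1 fails for all current rows; recursion stops.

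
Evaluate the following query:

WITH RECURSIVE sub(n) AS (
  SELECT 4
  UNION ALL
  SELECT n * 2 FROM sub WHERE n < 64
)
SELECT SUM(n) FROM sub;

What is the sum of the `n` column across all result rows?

Base: n=4.
Iteration 1: 4 < 64 holds -> n = 4 * 2 = 8.
Iteration 2: 8 < 64 holds -> n = 8 * 2 = 16.
Iteration 3: 16 < 64 holds -> n = 16 * 2 = 32.
Iteration 4: 32 < 64 holds -> n = 32 * 2 = 64.
Iteration 5: 64 < 64 fails; recursion stops.
SUM(n) = 4 + 8 + 16 + 32 + 64 = 124.

124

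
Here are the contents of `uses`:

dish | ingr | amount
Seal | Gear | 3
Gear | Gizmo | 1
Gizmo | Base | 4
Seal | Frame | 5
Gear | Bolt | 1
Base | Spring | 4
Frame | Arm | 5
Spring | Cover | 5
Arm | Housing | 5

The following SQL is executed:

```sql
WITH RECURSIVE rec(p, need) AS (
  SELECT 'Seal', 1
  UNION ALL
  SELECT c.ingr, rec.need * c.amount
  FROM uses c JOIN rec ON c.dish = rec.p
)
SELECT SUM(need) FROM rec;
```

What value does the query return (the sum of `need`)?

465

Base: (Seal, need=1).
Iteration 1: components of {Seal} -> Frame = 1*5 = 5, Gear = 1*3 = 3.
Iteration 2: components of {Frame,Gear} -> Arm = 5*5 = 25, Bolt = 3*1 = 3, Gizmo = 3*1 = 3.
Iteration 3: components of {Arm,Bolt,Gizmo} -> Base = 3*4 = 12, Housing = 25*5 = 125.
Iteration 4: components of {Base,Housing} -> Spring = 12*4 = 48.
Iteration 5: components of {Spring} -> Cover = 48*5 = 240.
Iteration 6: no further components; recursion stops.
SUM(need) = 1 + 3 + 5 + 3 + 3 + 25 + 12 + 125 + 48 + 240 = 465.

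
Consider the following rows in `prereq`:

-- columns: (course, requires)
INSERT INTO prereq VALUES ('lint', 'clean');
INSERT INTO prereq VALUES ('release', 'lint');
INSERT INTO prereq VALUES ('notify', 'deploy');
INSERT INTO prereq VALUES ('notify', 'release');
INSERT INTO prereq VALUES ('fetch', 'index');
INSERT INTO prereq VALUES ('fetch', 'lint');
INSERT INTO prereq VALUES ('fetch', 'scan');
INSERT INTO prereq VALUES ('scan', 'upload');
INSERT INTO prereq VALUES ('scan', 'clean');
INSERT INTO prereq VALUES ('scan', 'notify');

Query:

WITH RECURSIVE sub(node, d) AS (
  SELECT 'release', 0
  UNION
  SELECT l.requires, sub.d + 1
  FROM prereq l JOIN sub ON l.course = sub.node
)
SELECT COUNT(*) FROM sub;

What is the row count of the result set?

3

Base: (release, d=0).
Iteration 1: edges from {release} -> (lint, d=1).
Iteration 2: edges from {lint} -> (clean, d=2).
Iteration 3: no outgoing edges from {clean}; recursion stops.
Total rows emitted: 3.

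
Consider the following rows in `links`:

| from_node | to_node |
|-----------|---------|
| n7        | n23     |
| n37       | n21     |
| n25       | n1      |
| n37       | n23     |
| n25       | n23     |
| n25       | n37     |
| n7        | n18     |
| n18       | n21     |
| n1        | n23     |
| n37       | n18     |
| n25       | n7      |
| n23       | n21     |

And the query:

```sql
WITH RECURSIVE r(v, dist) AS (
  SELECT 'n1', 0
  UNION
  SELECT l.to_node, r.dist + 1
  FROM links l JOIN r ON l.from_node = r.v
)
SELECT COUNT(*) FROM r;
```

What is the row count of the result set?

3

Base: (n1, dist=0).
Iteration 1: edges from {n1} -> (n23, dist=1).
Iteration 2: edges from {n23} -> (n21, dist=2).
Iteration 3: no outgoing edges from {n21}; recursion stops.
Total rows emitted: 3.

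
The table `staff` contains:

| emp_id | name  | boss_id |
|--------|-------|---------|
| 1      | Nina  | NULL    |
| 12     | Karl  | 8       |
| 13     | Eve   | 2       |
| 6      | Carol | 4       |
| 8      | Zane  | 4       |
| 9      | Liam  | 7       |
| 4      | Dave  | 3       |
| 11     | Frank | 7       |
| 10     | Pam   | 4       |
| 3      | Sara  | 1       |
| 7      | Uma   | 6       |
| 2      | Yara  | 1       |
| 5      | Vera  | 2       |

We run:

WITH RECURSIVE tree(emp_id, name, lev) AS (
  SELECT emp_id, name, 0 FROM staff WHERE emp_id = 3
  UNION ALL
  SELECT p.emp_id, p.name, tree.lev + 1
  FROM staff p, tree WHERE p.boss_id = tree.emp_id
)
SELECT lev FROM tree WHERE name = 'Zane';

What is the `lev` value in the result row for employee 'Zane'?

Base: emp_id=3 (Sara) at lev 0.
Iteration 1: rows with boss_id in {3} -> Dave (id 4, lev 1).
Iteration 2: rows with boss_id in {4} -> Carol (id 6, lev 2), Zane (id 8, lev 2), Pam (id 10, lev 2).
Iteration 3: rows with boss_id in {6,8,10} -> Uma (id 7, lev 3), Karl (id 12, lev 3).
Iteration 4: rows with boss_id in {7,12} -> Liam (id 9, lev 4), Frank (id 11, lev 4).
Iteration 5: no rows with boss_id in {9,11}; recursion stops.

2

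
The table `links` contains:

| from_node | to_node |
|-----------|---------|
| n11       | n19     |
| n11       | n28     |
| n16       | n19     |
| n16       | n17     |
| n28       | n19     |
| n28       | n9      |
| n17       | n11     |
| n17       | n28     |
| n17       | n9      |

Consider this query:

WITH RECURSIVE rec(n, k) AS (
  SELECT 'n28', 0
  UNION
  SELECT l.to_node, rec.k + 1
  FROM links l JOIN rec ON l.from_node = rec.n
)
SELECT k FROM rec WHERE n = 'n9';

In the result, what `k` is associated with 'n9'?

Base: (n28, k=0).
Iteration 1: edges from {n28} -> (n19, k=1), (n9, k=1).
Iteration 2: no outgoing edges from {n19,n9}; recursion stops.

1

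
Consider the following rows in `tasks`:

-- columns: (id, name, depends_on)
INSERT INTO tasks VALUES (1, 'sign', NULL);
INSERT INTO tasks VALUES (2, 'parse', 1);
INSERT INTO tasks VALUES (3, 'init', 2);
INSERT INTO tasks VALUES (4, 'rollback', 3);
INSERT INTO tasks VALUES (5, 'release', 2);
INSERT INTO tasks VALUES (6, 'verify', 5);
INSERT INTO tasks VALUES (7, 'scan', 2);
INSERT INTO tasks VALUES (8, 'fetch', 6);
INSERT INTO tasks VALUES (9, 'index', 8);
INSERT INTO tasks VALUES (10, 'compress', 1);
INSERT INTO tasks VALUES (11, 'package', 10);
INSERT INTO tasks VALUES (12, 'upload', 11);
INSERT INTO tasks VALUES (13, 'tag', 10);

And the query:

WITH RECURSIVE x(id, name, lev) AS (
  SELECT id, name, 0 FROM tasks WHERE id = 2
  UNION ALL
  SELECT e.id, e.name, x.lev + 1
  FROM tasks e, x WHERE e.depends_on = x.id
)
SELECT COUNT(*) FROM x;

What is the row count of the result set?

8

Base: id=2 (parse) at lev 0.
Iteration 1: rows with depends_on in {2} -> init (id 3, lev 1), release (id 5, lev 1), scan (id 7, lev 1).
Iteration 2: rows with depends_on in {3,5,7} -> rollback (id 4, lev 2), verify (id 6, lev 2).
Iteration 3: rows with depends_on in {4,6} -> fetch (id 8, lev 3).
Iteration 4: rows with depends_on in {8} -> index (id 9, lev 4).
Iteration 5: no rows with depends_on in {9}; recursion stops.
Total rows emitted: 8.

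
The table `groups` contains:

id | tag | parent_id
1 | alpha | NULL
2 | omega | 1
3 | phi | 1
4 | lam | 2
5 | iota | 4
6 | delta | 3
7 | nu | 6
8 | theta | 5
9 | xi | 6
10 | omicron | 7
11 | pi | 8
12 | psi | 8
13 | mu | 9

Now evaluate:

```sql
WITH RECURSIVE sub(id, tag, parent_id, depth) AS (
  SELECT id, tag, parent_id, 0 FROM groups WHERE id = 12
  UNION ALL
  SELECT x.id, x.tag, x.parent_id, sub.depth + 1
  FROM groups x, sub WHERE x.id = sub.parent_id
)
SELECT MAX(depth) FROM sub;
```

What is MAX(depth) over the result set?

5

Base: id=12 (psi), parent_id=8, depth 0.
Iteration 1: join on id=8 -> theta (id 8, parent_id=5, depth 1).
Iteration 2: join on id=5 -> iota (id 5, parent_id=4, depth 2).
Iteration 3: join on id=4 -> lam (id 4, parent_id=2, depth 3).
Iteration 4: join on id=2 -> omega (id 2, parent_id=1, depth 4).
Iteration 5: join on id=1 -> alpha (id 1, parent_id=NULL, depth 5).
Iteration 6: parent_id is NULL; no match; recursion stops.
depth values: 0, 1, 2, 3, 4, 5; the maximum is 5.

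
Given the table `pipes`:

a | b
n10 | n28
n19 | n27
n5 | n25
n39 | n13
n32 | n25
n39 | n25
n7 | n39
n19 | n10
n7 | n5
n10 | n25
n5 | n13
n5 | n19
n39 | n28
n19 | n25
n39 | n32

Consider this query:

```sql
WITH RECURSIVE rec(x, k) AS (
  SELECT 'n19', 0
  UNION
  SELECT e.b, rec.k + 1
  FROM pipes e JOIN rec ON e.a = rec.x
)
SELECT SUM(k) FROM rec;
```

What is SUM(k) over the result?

Base: (n19, k=0).
Iteration 1: edges from {n19} -> (n10, k=1), (n25, k=1), (n27, k=1).
Iteration 2: edges from {n10,n25,n27} -> (n25, k=2), (n28, k=2).
Iteration 3: no outgoing edges from {n25,n28}; recursion stops.
SUM(k) = 0 + 1 + 1 + 1 + 2 + 2 = 7.

7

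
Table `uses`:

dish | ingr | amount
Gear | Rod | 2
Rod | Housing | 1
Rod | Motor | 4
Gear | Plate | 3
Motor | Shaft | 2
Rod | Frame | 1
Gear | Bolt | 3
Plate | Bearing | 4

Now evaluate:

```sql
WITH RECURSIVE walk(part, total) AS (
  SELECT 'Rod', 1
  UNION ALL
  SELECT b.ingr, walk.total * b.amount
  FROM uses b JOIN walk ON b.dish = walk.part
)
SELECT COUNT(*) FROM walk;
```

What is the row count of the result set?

Base: (Rod, total=1).
Iteration 1: components of {Rod} -> Frame = 1*1 = 1, Housing = 1*1 = 1, Motor = 1*4 = 4.
Iteration 2: components of {Frame,Housing,Motor} -> Shaft = 4*2 = 8.
Iteration 3: no further components; recursion stops.
Total rows emitted: 5.

5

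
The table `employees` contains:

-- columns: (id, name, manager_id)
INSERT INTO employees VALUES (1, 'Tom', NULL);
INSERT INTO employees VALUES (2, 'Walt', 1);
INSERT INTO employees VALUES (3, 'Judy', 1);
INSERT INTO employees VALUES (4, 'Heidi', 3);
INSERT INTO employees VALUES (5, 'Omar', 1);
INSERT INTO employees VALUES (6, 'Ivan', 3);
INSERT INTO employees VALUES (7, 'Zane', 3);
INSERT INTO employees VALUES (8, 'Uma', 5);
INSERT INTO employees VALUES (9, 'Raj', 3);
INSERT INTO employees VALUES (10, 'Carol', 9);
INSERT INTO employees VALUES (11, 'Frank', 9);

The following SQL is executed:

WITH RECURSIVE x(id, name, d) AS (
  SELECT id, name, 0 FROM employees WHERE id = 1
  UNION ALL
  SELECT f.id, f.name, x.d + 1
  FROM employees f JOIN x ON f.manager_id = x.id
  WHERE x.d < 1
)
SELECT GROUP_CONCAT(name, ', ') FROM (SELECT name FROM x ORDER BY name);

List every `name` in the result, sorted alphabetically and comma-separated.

Judy, Omar, Tom, Walt

Base: id=1 (Tom) at d 0.
Iteration 1: rows with manager_id in {1} -> Walt (id 2, d 1), Judy (id 3, d 1), Omar (id 5, d 1).
Iteration 2: d < 1 fails for all current rows; recursion stops.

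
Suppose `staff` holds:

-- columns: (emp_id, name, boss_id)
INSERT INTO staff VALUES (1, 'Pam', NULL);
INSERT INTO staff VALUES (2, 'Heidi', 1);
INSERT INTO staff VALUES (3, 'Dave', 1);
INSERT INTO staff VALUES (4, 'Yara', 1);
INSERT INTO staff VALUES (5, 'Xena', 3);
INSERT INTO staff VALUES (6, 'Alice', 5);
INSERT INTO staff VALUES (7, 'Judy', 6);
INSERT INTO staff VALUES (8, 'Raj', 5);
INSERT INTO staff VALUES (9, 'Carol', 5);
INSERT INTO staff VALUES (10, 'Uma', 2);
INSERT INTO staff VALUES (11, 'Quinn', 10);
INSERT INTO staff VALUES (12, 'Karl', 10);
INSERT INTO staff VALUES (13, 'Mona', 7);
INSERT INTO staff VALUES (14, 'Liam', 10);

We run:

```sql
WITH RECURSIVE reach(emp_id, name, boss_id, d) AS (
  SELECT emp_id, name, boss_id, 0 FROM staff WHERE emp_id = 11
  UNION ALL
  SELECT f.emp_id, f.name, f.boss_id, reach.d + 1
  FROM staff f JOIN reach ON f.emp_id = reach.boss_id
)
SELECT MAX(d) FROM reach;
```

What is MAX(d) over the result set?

Base: emp_id=11 (Quinn), boss_id=10, d 0.
Iteration 1: join on emp_id=10 -> Uma (id 10, boss_id=2, d 1).
Iteration 2: join on emp_id=2 -> Heidi (id 2, boss_id=1, d 2).
Iteration 3: join on emp_id=1 -> Pam (id 1, boss_id=NULL, d 3).
Iteration 4: boss_id is NULL; no match; recursion stops.
d values: 0, 1, 2, 3; the maximum is 3.

3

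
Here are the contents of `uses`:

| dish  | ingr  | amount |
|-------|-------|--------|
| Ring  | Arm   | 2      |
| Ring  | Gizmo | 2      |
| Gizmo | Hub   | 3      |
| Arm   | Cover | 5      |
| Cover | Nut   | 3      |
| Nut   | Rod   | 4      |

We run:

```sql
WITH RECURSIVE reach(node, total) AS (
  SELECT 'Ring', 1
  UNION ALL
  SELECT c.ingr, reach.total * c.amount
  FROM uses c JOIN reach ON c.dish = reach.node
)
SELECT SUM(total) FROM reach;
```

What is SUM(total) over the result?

171

Base: (Ring, total=1).
Iteration 1: components of {Ring} -> Arm = 1*2 = 2, Gizmo = 1*2 = 2.
Iteration 2: components of {Arm,Gizmo} -> Cover = 2*5 = 10, Hub = 2*3 = 6.
Iteration 3: components of {Cover,Hub} -> Nut = 10*3 = 30.
Iteration 4: components of {Nut} -> Rod = 30*4 = 120.
Iteration 5: no further components; recursion stops.
SUM(total) = 1 + 2 + 2 + 10 + 6 + 30 + 120 = 171.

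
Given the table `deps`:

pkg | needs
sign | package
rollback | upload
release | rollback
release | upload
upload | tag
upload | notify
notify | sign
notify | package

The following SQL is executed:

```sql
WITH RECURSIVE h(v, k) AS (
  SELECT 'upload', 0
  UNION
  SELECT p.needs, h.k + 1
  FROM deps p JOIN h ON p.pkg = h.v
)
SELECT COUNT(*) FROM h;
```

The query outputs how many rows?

Base: (upload, k=0).
Iteration 1: edges from {upload} -> (notify, k=1), (tag, k=1).
Iteration 2: edges from {notify,tag} -> (package, k=2), (sign, k=2).
Iteration 3: edges from {package,sign} -> (package, k=3).
Iteration 4: no outgoing edges from {package}; recursion stops.
Total rows emitted: 6.

6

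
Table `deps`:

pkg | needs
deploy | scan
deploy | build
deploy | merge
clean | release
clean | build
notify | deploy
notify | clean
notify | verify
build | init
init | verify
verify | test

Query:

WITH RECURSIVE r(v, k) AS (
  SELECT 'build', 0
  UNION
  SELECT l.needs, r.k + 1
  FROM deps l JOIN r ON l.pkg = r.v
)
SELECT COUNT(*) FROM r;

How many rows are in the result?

Base: (build, k=0).
Iteration 1: edges from {build} -> (init, k=1).
Iteration 2: edges from {init} -> (verify, k=2).
Iteration 3: edges from {verify} -> (test, k=3).
Iteration 4: no outgoing edges from {test}; recursion stops.
Total rows emitted: 4.

4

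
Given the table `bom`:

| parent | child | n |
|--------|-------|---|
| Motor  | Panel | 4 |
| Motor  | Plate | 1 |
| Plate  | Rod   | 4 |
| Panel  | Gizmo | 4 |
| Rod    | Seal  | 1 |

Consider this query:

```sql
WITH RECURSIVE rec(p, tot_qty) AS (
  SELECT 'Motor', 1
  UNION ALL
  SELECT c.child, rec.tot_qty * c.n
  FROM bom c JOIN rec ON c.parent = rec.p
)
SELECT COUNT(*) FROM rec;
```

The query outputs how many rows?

6

Base: (Motor, tot_qty=1).
Iteration 1: components of {Motor} -> Panel = 1*4 = 4, Plate = 1*1 = 1.
Iteration 2: components of {Panel,Plate} -> Gizmo = 4*4 = 16, Rod = 1*4 = 4.
Iteration 3: components of {Gizmo,Rod} -> Seal = 4*1 = 4.
Iteration 4: no further components; recursion stops.
Total rows emitted: 6.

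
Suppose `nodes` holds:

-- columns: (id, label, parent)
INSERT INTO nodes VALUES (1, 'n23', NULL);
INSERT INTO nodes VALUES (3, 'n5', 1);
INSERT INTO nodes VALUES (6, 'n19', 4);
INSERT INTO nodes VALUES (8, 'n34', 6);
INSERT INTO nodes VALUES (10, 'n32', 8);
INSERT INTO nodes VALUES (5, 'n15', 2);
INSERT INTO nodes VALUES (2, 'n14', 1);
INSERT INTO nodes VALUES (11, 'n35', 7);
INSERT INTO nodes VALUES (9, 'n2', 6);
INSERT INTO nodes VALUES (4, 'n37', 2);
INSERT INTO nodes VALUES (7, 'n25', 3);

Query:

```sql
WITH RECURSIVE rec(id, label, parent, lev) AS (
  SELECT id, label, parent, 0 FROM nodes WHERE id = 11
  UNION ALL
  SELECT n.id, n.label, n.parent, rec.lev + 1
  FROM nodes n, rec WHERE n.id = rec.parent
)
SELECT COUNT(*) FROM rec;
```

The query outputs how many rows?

Base: id=11 (n35), parent=7, lev 0.
Iteration 1: join on id=7 -> n25 (id 7, parent=3, lev 1).
Iteration 2: join on id=3 -> n5 (id 3, parent=1, lev 2).
Iteration 3: join on id=1 -> n23 (id 1, parent=NULL, lev 3).
Iteration 4: parent is NULL; no match; recursion stops.
Total rows emitted: 4.

4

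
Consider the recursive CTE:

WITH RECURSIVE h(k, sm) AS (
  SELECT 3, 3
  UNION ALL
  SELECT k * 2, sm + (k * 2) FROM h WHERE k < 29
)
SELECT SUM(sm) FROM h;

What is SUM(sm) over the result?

Base: k=3, sm=3.
Iteration 1: 3 < 29 holds -> k = 3 * 2 = 6, sm = 3 + 6 = 9.
Iteration 2: 6 < 29 holds -> k = 6 * 2 = 12, sm = 9 + 12 = 21.
Iteration 3: 12 < 29 holds -> k = 12 * 2 = 24, sm = 21 + 24 = 45.
Iteration 4: 24 < 29 holds -> k = 24 * 2 = 48, sm = 45 + 48 = 93.
Iteration 5: 48 < 29 fails; recursion stops.
SUM(sm) = 3 + 9 + 21 + 45 + 93 = 171.

171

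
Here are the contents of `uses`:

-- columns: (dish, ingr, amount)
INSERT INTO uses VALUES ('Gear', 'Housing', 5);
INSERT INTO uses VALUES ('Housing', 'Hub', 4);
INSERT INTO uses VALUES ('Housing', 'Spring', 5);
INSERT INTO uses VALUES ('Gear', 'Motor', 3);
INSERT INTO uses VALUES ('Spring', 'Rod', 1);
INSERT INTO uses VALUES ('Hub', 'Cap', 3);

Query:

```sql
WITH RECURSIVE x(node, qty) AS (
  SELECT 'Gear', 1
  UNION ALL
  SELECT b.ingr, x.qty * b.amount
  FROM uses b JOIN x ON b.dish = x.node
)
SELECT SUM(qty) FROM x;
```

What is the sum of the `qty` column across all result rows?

139

Base: (Gear, qty=1).
Iteration 1: components of {Gear} -> Housing = 1*5 = 5, Motor = 1*3 = 3.
Iteration 2: components of {Housing,Motor} -> Hub = 5*4 = 20, Spring = 5*5 = 25.
Iteration 3: components of {Hub,Spring} -> Cap = 20*3 = 60, Rod = 25*1 = 25.
Iteration 4: no further components; recursion stops.
SUM(qty) = 1 + 5 + 3 + 20 + 25 + 60 + 25 = 139.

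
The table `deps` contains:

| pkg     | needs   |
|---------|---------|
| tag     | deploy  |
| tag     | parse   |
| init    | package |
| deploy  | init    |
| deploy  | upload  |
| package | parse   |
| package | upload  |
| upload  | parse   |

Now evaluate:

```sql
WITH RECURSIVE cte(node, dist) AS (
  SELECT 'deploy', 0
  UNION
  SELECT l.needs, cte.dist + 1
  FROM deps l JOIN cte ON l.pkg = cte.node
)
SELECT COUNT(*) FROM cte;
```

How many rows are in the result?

Base: (deploy, dist=0).
Iteration 1: edges from {deploy} -> (init, dist=1), (upload, dist=1).
Iteration 2: edges from {init,upload} -> (package, dist=2), (parse, dist=2).
Iteration 3: edges from {package,parse} -> (parse, dist=3), (upload, dist=3).
Iteration 4: edges from {parse,upload} -> (parse, dist=4).
Iteration 5: no outgoing edges from {parse}; recursion stops.
Total rows emitted: 8.

8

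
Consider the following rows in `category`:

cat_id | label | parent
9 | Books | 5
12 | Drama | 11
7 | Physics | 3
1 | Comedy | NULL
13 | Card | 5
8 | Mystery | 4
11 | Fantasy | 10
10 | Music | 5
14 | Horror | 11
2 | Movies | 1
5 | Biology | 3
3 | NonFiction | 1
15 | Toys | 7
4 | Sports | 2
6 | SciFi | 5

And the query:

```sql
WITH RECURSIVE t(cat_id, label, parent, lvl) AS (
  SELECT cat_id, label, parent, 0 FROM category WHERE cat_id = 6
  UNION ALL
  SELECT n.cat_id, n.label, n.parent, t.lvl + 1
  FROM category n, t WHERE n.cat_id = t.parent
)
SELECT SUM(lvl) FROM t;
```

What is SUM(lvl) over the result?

Base: cat_id=6 (SciFi), parent=5, lvl 0.
Iteration 1: join on cat_id=5 -> Biology (id 5, parent=3, lvl 1).
Iteration 2: join on cat_id=3 -> NonFiction (id 3, parent=1, lvl 2).
Iteration 3: join on cat_id=1 -> Comedy (id 1, parent=NULL, lvl 3).
Iteration 4: parent is NULL; no match; recursion stops.
SUM(lvl) = 0 + 1 + 2 + 3 = 6.

6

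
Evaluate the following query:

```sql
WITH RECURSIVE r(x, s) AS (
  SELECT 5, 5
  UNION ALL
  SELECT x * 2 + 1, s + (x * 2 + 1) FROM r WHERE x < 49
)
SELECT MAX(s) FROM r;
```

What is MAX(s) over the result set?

181

Base: x=5, s=5.
Iteration 1: 5 < 49 holds -> x = 5 * 2 + 1 = 11, s = 5 + 11 = 16.
Iteration 2: 11 < 49 holds -> x = 11 * 2 + 1 = 23, s = 16 + 23 = 39.
Iteration 3: 23 < 49 holds -> x = 23 * 2 + 1 = 47, s = 39 + 47 = 86.
Iteration 4: 47 < 49 holds -> x = 47 * 2 + 1 = 95, s = 86 + 95 = 181.
Iteration 5: 95 < 49 fails; recursion stops.
s values: 5, 16, 39, 86, 181; the maximum is 181.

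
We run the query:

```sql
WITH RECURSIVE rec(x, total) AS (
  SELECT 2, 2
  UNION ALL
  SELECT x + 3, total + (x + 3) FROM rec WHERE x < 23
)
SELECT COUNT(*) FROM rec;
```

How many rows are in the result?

Base: x=2, total=2.
Iteration 1: 2 < 23 holds -> x = 2 + 3 = 5, total = 2 + 5 = 7.
Iteration 2: 5 < 23 holds -> x = 5 + 3 = 8, total = 7 + 8 = 15.
Iteration 3: 8 < 23 holds -> x = 8 + 3 = 11, total = 15 + 11 = 26.
Iteration 4: 11 < 23 holds -> x = 11 + 3 = 14, total = 26 + 14 = 40.
Iteration 5: 14 < 23 holds -> x = 14 + 3 = 17, total = 40 + 17 = 57.
Iteration 6: 17 < 23 holds -> x = 17 + 3 = 20, total = 57 + 20 = 77.
Iteration 7: 20 < 23 holds -> x = 20 + 3 = 23, total = 77 + 23 = 100.
Iteration 8: 23 < 23 fails; recursion stops.
Total rows emitted: 8.

8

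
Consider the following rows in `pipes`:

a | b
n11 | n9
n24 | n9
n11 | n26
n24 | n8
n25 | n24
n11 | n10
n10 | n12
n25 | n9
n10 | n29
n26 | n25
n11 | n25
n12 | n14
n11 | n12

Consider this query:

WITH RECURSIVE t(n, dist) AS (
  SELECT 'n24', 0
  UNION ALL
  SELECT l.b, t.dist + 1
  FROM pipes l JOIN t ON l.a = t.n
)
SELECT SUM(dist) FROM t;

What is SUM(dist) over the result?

Base: (n24, dist=0).
Iteration 1: edges from {n24} -> (n8, dist=1), (n9, dist=1).
Iteration 2: no outgoing edges from {n8,n9}; recursion stops.
SUM(dist) = 0 + 1 + 1 = 2.

2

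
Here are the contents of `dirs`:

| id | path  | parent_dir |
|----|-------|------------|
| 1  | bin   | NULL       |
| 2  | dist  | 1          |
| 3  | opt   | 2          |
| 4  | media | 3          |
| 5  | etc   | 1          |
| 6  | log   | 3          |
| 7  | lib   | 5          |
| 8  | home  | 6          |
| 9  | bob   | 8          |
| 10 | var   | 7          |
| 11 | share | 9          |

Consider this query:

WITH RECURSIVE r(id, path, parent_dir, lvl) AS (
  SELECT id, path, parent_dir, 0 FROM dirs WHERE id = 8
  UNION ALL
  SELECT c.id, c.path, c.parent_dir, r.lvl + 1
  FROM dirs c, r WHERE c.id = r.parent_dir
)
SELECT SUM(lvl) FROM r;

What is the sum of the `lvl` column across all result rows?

Base: id=8 (home), parent_dir=6, lvl 0.
Iteration 1: join on id=6 -> log (id 6, parent_dir=3, lvl 1).
Iteration 2: join on id=3 -> opt (id 3, parent_dir=2, lvl 2).
Iteration 3: join on id=2 -> dist (id 2, parent_dir=1, lvl 3).
Iteration 4: join on id=1 -> bin (id 1, parent_dir=NULL, lvl 4).
Iteration 5: parent_dir is NULL; no match; recursion stops.
SUM(lvl) = 0 + 1 + 2 + 3 + 4 = 10.

10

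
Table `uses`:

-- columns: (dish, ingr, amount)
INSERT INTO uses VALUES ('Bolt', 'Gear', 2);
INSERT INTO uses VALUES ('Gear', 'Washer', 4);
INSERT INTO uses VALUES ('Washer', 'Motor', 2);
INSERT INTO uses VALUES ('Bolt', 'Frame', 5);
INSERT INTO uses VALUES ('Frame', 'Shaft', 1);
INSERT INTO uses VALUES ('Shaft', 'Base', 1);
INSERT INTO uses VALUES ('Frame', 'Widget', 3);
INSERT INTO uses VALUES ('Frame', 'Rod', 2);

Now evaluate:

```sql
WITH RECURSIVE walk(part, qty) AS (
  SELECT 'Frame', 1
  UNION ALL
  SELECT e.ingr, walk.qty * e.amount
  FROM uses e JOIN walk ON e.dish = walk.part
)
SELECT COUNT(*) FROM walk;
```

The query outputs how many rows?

5

Base: (Frame, qty=1).
Iteration 1: components of {Frame} -> Rod = 1*2 = 2, Shaft = 1*1 = 1, Widget = 1*3 = 3.
Iteration 2: components of {Rod,Shaft,Widget} -> Base = 1*1 = 1.
Iteration 3: no further components; recursion stops.
Total rows emitted: 5.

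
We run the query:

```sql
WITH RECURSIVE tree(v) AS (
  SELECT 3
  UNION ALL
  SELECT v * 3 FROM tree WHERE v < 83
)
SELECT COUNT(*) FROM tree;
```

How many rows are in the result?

Base: v=3.
Iteration 1: 3 < 83 holds -> v = 3 * 3 = 9.
Iteration 2: 9 < 83 holds -> v = 9 * 3 = 27.
Iteration 3: 27 < 83 holds -> v = 27 * 3 = 81.
Iteration 4: 81 < 83 holds -> v = 81 * 3 = 243.
Iteration 5: 243 < 83 fails; recursion stops.
Total rows emitted: 5.

5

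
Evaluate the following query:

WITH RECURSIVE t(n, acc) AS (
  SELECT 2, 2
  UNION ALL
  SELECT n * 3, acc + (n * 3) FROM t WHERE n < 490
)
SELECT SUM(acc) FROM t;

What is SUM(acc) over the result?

3272

Base: n=2, acc=2.
Iteration 1: 2 < 490 holds -> n = 2 * 3 = 6, acc = 2 + 6 = 8.
Iteration 2: 6 < 490 holds -> n = 6 * 3 = 18, acc = 8 + 18 = 26.
Iteration 3: 18 < 490 holds -> n = 18 * 3 = 54, acc = 26 + 54 = 80.
Iteration 4: 54 < 490 holds -> n = 54 * 3 = 162, acc = 80 + 162 = 242.
Iteration 5: 162 < 490 holds -> n = 162 * 3 = 486, acc = 242 + 486 = 728.
Iteration 6: 486 < 490 holds -> n = 486 * 3 = 1458, acc = 728 + 1458 = 2186.
Iteration 7: 1458 < 490 fails; recursion stops.
SUM(acc) = 2 + 8 + 26 + 80 + 242 + 728 + 2186 = 3272.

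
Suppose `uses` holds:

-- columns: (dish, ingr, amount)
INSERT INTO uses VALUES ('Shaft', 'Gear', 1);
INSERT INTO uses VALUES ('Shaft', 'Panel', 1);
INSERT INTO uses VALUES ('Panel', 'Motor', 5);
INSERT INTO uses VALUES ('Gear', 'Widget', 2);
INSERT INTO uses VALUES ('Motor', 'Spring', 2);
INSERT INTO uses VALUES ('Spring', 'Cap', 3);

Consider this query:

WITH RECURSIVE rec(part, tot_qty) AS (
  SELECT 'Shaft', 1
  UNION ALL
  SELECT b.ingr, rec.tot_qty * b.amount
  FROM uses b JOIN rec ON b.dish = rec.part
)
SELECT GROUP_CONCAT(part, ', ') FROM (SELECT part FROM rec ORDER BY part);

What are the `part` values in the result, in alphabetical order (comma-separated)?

Cap, Gear, Motor, Panel, Shaft, Spring, Widget

Base: (Shaft, tot_qty=1).
Iteration 1: components of {Shaft} -> Gear = 1*1 = 1, Panel = 1*1 = 1.
Iteration 2: components of {Gear,Panel} -> Motor = 1*5 = 5, Widget = 1*2 = 2.
Iteration 3: components of {Motor,Widget} -> Spring = 5*2 = 10.
Iteration 4: components of {Spring} -> Cap = 10*3 = 30.
Iteration 5: no further components; recursion stops.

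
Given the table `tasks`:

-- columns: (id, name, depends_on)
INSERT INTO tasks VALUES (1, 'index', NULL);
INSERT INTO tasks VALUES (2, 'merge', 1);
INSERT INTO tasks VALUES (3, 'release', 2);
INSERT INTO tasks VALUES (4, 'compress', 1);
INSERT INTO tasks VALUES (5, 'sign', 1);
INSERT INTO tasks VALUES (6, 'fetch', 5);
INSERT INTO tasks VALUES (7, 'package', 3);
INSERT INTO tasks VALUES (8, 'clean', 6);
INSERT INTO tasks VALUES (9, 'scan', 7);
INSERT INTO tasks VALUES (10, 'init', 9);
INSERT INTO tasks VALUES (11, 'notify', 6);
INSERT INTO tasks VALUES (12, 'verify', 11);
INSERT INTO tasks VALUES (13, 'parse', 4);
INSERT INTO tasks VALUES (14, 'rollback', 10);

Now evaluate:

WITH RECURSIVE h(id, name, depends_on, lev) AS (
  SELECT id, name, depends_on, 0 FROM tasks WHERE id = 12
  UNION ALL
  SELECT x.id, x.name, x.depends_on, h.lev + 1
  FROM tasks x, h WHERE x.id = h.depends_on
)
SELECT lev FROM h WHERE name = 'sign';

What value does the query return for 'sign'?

3

Base: id=12 (verify), depends_on=11, lev 0.
Iteration 1: join on id=11 -> notify (id 11, depends_on=6, lev 1).
Iteration 2: join on id=6 -> fetch (id 6, depends_on=5, lev 2).
Iteration 3: join on id=5 -> sign (id 5, depends_on=1, lev 3).
Iteration 4: join on id=1 -> index (id 1, depends_on=NULL, lev 4).
Iteration 5: depends_on is NULL; no match; recursion stops.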